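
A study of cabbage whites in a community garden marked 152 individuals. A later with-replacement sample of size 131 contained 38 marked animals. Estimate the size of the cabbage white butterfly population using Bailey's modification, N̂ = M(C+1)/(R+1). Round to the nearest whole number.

N ≈ 514

N̂ = 152·(131+1)/(38+1) = 152·132/39 = 20064/39 ≈ 514.46 → 514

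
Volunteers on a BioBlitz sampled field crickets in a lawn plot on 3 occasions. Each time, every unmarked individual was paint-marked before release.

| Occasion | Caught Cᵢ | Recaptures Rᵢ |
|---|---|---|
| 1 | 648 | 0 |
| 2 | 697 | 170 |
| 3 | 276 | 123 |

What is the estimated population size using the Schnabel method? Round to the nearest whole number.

N ≈ 2648

Marked at large before each occasion: Mᵢ = Σⱼ<ᵢ (Cⱼ − Rⱼ) → M1=0, M2=648, M3=1175
Σ MᵢCᵢ = 0·648 + 648·697 + 1175·276 = 0 + 451656 + 324300 = 775956
Σ Rᵢ = 0 + 170 + 123 = 293
N̂ = 775956 / 293 ≈ 2648.3 → 2648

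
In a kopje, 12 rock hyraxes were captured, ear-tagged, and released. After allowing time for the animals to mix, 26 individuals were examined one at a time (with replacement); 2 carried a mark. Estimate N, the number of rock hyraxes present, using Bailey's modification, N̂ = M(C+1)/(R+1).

N̂ = 12·(26+1)/(2+1) = 12·27/3 = 324/3 = 108

N = 108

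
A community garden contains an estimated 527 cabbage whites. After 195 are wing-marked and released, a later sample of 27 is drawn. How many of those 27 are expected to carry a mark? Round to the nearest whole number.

The marked fraction of the population is 195/527, so in a sample of 27 expect C·(M/N) marked.
E[R] = 195 × 27 / 527 = 5265 / 527 ≈ 10.0 → 10

expected recaptures ≈ 10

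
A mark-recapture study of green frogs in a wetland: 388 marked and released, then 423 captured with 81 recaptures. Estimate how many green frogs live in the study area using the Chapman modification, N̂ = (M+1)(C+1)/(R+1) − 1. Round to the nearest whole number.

N̂ = (388+1)(423+1)/(81+1) − 1 = 389·424/82 − 1
= 164936/82 − 1 ≈ 2011.4 − 1 ≈ 2010.4 → 2010

N ≈ 2010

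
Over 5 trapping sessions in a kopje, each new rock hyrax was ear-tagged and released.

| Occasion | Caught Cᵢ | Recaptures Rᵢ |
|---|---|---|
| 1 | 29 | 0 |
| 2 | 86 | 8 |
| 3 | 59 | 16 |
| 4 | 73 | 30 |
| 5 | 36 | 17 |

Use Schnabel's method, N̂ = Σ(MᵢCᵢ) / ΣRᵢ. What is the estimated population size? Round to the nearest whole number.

N ≈ 376

Marked at large before each occasion: Mᵢ = Σⱼ<ᵢ (Cⱼ − Rⱼ) → M1=0, M2=29, M3=107, M4=150, M5=193
Σ MᵢCᵢ = 0·29 + 29·86 + 107·59 + 150·73 + 193·36 = 0 + 2494 + 6313 + 10950 + 6948 = 26705
Σ Rᵢ = 0 + 8 + 16 + 30 + 17 = 71
N̂ = 26705 / 71 ≈ 376.1 → 376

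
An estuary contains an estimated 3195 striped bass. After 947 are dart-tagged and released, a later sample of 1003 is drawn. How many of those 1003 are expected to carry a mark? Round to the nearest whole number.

Expected recaptures E[R] = M·C / N.
E[R] = 947 × 1003 / 3195 = 949841 / 3195 ≈ 297.3 → 297

expected recaptures ≈ 297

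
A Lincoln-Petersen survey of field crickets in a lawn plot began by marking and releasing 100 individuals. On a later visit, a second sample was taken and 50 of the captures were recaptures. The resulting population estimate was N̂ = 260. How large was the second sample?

From N = M·C/R: C = N·R / M = 260·50 / 100 = 13000 / 100 = 130.

C = 130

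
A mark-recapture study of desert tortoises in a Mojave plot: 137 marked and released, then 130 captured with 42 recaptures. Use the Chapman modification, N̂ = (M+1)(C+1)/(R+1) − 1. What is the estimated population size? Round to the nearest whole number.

N ≈ 419

N̂ = (137+1)(130+1)/(42+1) − 1 = 138·131/43 − 1
= 18078/43 − 1 ≈ 420.4 − 1 ≈ 419.4 → 419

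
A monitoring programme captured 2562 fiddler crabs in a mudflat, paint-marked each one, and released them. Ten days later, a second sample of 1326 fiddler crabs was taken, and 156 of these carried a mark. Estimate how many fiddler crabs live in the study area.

N = 21,777

N = (2562 × 1326) / 156 = 3397212 / 156 = 21777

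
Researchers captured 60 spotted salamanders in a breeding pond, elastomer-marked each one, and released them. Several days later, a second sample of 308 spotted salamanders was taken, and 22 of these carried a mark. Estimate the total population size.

N = 840

N = (60 × 308) / 22 = 18480 / 22 = 840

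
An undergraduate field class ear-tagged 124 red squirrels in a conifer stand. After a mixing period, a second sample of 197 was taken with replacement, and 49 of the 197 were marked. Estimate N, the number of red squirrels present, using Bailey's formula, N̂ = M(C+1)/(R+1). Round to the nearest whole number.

N̂ = 124·(197+1)/(49+1) = 124·198/50 = 24552/50 ≈ 491.0 → 491

N ≈ 491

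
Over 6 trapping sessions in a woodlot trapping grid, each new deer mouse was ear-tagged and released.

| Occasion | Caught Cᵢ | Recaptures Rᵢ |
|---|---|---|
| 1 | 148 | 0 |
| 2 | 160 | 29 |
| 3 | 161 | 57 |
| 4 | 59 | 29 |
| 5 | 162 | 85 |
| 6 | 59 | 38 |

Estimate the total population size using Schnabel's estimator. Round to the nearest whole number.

N ≈ 786

Marked at large before each occasion: Mᵢ = Σⱼ<ᵢ (Cⱼ − Rⱼ) → M1=0, M2=148, M3=279, M4=383, M5=413, M6=490
Σ MᵢCᵢ = 0·148 + 148·160 + 279·161 + 383·59 + 413·162 + 490·59 = 0 + 23680 + 44919 + 22597 + 66906 + 28910 = 187012
Σ Rᵢ = 0 + 29 + 57 + 29 + 85 + 38 = 238
N̂ = 187012 / 238 ≈ 785.8 → 786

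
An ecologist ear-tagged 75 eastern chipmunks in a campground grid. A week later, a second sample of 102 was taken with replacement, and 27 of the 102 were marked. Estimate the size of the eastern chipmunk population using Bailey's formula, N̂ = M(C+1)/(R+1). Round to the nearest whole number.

N̂ = 75·(102+1)/(27+1) = 75·103/28 = 7725/28 ≈ 275.9 → 276

N ≈ 276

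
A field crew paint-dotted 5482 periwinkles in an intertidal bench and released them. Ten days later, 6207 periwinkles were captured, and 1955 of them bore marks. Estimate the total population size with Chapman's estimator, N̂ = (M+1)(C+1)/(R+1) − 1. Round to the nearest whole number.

N̂ = (5482+1)(6207+1)/(1955+1) − 1 = 5483·6208/1956 − 1
= 34038464/1956 − 1 ≈ 17402.1 − 1 ≈ 17401.1 → 17401

N ≈ 17,401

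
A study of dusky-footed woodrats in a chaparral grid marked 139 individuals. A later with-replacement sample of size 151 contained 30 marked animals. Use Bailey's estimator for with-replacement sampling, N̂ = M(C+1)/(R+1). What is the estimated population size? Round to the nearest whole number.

N ≈ 682

N̂ = 139·(151+1)/(30+1) = 139·152/31 = 21128/31 ≈ 681.5 → 682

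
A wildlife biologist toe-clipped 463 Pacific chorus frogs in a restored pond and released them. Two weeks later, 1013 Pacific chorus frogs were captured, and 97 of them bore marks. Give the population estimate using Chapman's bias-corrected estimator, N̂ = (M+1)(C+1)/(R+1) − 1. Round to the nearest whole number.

N ≈ 4800

N̂ = (463+1)(1013+1)/(97+1) − 1 = 464·1014/98 − 1
= 470496/98 − 1 ≈ 4801.0 − 1 ≈ 4800.0 → 4800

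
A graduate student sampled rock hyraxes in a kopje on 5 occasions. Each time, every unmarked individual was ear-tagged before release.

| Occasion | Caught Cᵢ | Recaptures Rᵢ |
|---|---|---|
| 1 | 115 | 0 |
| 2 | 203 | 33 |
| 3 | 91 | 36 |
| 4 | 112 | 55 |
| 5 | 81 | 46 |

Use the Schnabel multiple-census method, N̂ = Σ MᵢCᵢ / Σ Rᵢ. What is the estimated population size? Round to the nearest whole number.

N ≈ 703

Marked at large before each occasion: Mᵢ = Σⱼ<ᵢ (Cⱼ − Rⱼ) → M1=0, M2=115, M3=285, M4=340, M5=397
Σ MᵢCᵢ = 0·115 + 115·203 + 285·91 + 340·112 + 397·81 = 0 + 23345 + 25935 + 38080 + 32157 = 119517
Σ Rᵢ = 0 + 33 + 36 + 55 + 46 = 170
N̂ = 119517 / 170 ≈ 703.0 → 703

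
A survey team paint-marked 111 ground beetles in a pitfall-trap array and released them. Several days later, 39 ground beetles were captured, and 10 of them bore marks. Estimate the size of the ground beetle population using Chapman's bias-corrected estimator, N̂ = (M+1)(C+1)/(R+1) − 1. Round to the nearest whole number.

N̂ = (111+1)(39+1)/(10+1) − 1 = 112·40/11 − 1
= 4480/11 − 1 ≈ 407.3 − 1 ≈ 406.3 → 406

N ≈ 406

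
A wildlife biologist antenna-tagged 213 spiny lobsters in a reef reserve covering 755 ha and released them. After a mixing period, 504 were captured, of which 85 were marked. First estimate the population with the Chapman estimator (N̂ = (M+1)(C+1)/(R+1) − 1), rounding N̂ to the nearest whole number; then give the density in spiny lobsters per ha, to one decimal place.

N̂ = 214·505/86 − 1 = 108070/86 − 1 ≈ 1255.6 → 1256
Density = N̂ / area = 1256 / 755 ≈ 1.66 → 1.7 per ha

density ≈ 1.7 spiny lobsters per ha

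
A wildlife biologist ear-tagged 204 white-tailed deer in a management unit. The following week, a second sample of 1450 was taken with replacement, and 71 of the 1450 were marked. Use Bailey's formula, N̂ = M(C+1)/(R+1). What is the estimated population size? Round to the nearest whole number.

N̂ = 204·(1450+1)/(71+1) = 204·1451/72 = 296004/72 ≈ 4111.2 → 4111

N ≈ 4111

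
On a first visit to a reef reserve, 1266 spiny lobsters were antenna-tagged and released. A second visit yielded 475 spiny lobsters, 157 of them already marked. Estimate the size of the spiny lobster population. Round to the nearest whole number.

N = (1266 × 475) / 157 = 601350 / 157 ≈ 3830.3 → 3830

N ≈ 3830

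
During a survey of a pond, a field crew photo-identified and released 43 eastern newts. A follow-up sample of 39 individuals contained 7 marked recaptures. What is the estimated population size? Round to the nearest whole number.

N ≈ 240

N = (43 × 39) / 7 = 1677 / 7 ≈ 239.6 → 240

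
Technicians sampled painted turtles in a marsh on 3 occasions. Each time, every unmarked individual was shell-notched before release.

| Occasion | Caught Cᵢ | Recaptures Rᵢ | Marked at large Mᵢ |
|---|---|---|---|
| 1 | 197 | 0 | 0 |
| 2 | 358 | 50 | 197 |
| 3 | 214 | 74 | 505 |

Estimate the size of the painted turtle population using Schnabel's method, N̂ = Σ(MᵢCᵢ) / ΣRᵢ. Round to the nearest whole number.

N ≈ 1440

Σ MᵢCᵢ = 0·197 + 197·358 + 505·214 = 0 + 70526 + 108070 = 178596
Σ Rᵢ = 0 + 50 + 74 = 124
N̂ = 178596 / 124 ≈ 1440.3 → 1440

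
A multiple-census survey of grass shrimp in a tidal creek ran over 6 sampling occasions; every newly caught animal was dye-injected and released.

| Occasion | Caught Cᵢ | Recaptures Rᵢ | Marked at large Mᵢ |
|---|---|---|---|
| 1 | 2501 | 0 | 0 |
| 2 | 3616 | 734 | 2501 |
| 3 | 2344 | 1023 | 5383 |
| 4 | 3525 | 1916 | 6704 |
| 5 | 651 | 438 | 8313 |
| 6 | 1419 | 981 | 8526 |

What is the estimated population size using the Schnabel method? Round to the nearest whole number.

Σ MᵢCᵢ = 0·2501 + 2501·3616 + 5383·2344 + 6704·3525 + 8313·651 + 8526·1419 = 0 + 9043616 + 12617752 + 23631600 + 5411763 + 12098394 = 62803125
Σ Rᵢ = 0 + 734 + 1023 + 1916 + 438 + 981 = 5092
N̂ = 62803125 / 5092 ≈ 12333.7 → 12334

N ≈ 12,334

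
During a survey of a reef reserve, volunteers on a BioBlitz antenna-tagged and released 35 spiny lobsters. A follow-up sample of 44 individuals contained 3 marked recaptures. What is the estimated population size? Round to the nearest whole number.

N ≈ 513

Lincoln-Petersen assumes M/N = R/C, so N = M·C / R.
N = (35 × 44) / 3 = 1540 / 3 ≈ 513.3 → 513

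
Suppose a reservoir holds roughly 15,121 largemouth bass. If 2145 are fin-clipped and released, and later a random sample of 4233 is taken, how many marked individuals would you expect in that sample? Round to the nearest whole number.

The marked fraction of the population is 2145/15121, so in a sample of 4233 expect C·(M/N) marked.
E[R] = 2145 × 4233 / 15121 = 9079785 / 15121 ≈ 600.48 → 600

expected recaptures ≈ 600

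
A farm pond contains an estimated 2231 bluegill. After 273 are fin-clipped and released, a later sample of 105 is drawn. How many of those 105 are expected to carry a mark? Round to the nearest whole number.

Expected recaptures E[R] = M·C / N.
E[R] = 273 × 105 / 2231 = 28665 / 2231 ≈ 12.8 → 13

expected recaptures ≈ 13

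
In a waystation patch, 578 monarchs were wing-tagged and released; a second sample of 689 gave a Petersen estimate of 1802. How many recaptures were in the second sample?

From N = M·C/R: R = M·C / N = 578·689 / 1802 = 398242 / 1802 = 221.

R = 221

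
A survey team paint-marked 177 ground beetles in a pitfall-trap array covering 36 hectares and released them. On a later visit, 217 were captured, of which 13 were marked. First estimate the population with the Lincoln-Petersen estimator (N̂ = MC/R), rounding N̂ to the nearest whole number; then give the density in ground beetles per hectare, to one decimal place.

N̂ = 177·217/13 = 38409/13 ≈ 2954.5 → 2955
Density = N̂ / area = 2955 / 36 ≈ 82.08 → 82.1 per hectare

density ≈ 82.1 ground beetles per hectare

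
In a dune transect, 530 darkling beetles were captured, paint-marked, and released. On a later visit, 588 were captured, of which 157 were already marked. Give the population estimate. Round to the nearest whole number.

N ≈ 1985

Lincoln-Petersen assumes M/N = R/C, so N = M·C / R.
N = (530 × 588) / 157 = 311640 / 157 ≈ 1985.0 → 1985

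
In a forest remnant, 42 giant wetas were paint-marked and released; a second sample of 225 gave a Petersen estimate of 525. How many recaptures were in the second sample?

R = 18

From N = M·C/R: R = M·C / N = 42·225 / 525 = 9450 / 525 = 18.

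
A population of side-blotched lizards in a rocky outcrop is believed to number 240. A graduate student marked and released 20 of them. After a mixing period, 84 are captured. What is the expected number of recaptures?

Expected recaptures E[R] = M·C / N.
E[R] = 20 × 84 / 240 = 1680 / 240 = 7

expected recaptures = 7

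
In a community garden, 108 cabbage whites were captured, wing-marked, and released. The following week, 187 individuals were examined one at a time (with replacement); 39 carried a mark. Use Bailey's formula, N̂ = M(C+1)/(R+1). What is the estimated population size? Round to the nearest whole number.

N̂ = 108·(187+1)/(39+1) = 108·188/40 = 20304/40 ≈ 507.6 → 508

N ≈ 508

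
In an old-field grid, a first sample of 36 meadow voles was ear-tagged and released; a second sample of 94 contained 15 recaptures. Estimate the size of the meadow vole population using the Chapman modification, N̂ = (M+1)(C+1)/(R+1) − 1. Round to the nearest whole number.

N̂ = (36+1)(94+1)/(15+1) − 1 = 37·95/16 − 1
= 3515/16 − 1 ≈ 219.7 − 1 ≈ 218.7 → 219

N ≈ 219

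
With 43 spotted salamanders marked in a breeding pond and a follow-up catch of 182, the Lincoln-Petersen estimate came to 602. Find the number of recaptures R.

From N = M·C/R: R = M·C / N = 43·182 / 602 = 7826 / 602 = 13.

R = 13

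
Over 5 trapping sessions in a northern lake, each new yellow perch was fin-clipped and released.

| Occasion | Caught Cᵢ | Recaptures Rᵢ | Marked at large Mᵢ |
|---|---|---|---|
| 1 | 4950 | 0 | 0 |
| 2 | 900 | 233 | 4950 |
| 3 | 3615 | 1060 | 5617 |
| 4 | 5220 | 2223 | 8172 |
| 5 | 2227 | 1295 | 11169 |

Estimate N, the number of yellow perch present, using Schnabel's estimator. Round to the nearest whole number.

Σ MᵢCᵢ = 0·4950 + 4950·900 + 5617·3615 + 8172·5220 + 11169·2227 = 0 + 4455000 + 20305455 + 42657840 + 24873363 = 92291658
Σ Rᵢ = 0 + 233 + 1060 + 2223 + 1295 = 4811
N̂ = 92291658 / 4811 ≈ 19183.47 → 19183

N ≈ 19,183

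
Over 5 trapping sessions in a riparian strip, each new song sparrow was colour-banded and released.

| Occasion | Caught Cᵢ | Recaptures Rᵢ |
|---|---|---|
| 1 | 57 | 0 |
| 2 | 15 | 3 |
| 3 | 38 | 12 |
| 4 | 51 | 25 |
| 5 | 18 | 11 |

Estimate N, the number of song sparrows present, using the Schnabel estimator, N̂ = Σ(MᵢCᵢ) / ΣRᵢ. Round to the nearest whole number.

N ≈ 206

Marked at large before each occasion: Mᵢ = Σⱼ<ᵢ (Cⱼ − Rⱼ) → M1=0, M2=57, M3=69, M4=95, M5=121
Σ MᵢCᵢ = 0·57 + 57·15 + 69·38 + 95·51 + 121·18 = 0 + 855 + 2622 + 4845 + 2178 = 10500
Σ Rᵢ = 0 + 3 + 12 + 25 + 11 = 51
N̂ = 10500 / 51 ≈ 205.9 → 206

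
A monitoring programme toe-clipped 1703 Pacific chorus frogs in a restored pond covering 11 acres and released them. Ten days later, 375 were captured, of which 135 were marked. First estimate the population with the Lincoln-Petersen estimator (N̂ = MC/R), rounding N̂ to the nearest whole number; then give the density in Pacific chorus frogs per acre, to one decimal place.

density ≈ 430.1 Pacific chorus frogs per acre

N̂ = 1703·375/135 = 638625/135 ≈ 4730.6 → 4731
Density = N̂ / area = 4731 / 11 ≈ 430.09 → 430.1 per acre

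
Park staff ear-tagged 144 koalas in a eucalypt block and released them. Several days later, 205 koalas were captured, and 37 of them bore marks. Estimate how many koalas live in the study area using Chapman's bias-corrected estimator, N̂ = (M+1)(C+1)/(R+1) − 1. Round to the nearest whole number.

N ≈ 785

N̂ = (144+1)(205+1)/(37+1) − 1 = 145·206/38 − 1
= 29870/38 − 1 ≈ 786.1 − 1 ≈ 785.1 → 785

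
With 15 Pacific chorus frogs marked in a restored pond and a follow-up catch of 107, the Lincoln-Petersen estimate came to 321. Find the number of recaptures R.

R = 5

From N = M·C/R: R = M·C / N = 15·107 / 321 = 1605 / 321 = 5.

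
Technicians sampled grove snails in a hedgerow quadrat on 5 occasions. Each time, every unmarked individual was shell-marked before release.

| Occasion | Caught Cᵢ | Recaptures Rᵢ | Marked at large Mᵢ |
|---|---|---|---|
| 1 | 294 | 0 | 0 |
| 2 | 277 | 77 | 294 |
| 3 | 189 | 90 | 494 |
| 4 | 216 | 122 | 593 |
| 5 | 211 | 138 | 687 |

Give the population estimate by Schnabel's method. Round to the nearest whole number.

N ≈ 1049

Σ MᵢCᵢ = 0·294 + 294·277 + 494·189 + 593·216 + 687·211 = 0 + 81438 + 93366 + 128088 + 144957 = 447849
Σ Rᵢ = 0 + 77 + 90 + 122 + 138 = 427
N̂ = 447849 / 427 ≈ 1048.8 → 1049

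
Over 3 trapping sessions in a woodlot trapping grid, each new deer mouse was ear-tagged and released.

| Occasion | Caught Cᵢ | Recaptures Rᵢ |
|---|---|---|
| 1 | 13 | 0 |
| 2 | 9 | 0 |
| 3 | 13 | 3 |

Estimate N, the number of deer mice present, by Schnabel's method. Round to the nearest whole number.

N ≈ 134

Marked at large before each occasion: Mᵢ = Σⱼ<ᵢ (Cⱼ − Rⱼ) → M1=0, M2=13, M3=22
Σ MᵢCᵢ = 0·13 + 13·9 + 22·13 = 0 + 117 + 286 = 403
Σ Rᵢ = 0 + 0 + 3 = 3
N̂ = 403 / 3 ≈ 134.3 → 134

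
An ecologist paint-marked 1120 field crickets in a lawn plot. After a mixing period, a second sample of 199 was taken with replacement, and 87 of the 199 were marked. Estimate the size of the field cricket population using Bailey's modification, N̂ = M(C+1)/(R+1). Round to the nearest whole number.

N ≈ 2545

N̂ = 1120·(199+1)/(87+1) = 1120·200/88 = 224000/88 ≈ 2545.45 → 2545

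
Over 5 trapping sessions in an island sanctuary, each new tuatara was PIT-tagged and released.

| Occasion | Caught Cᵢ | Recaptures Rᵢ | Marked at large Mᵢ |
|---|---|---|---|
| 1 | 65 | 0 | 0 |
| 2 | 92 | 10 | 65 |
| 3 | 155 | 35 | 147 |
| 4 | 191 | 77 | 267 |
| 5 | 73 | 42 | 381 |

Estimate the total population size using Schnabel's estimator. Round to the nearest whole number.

Σ MᵢCᵢ = 0·65 + 65·92 + 147·155 + 267·191 + 381·73 = 0 + 5980 + 22785 + 50997 + 27813 = 107575
Σ Rᵢ = 0 + 10 + 35 + 77 + 42 = 164
N̂ = 107575 / 164 ≈ 655.9 → 656

N ≈ 656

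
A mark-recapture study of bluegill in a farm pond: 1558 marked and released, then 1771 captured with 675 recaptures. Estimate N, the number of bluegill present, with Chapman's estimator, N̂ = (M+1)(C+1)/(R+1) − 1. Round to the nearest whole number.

N̂ = (1558+1)(1771+1)/(675+1) − 1 = 1559·1772/676 − 1
= 2762548/676 − 1 ≈ 4086.6 − 1 ≈ 4085.6 → 4086

N ≈ 4086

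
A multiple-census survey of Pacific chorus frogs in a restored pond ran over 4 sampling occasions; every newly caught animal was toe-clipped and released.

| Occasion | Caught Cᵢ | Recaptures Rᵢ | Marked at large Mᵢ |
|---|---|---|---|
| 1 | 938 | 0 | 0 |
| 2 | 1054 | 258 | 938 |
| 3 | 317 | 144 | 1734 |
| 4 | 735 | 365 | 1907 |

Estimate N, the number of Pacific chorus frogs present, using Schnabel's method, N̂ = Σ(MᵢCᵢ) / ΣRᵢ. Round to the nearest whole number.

Σ MᵢCᵢ = 0·938 + 938·1054 + 1734·317 + 1907·735 = 0 + 988652 + 549678 + 1401645 = 2939975
Σ Rᵢ = 0 + 258 + 144 + 365 = 767
N̂ = 2939975 / 767 ≈ 3833.1 → 3833

N ≈ 3833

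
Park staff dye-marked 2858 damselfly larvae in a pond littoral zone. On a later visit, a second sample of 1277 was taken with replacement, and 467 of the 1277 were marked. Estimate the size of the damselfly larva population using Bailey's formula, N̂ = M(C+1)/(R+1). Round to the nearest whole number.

N̂ = 2858·(1277+1)/(467+1) = 2858·1278/468 = 3652524/468 ≈ 7804.5 → 7805

N ≈ 7805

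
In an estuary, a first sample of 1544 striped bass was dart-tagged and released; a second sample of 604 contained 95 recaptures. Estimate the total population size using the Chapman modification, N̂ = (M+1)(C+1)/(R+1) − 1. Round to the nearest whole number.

N ≈ 9736

N̂ = (1544+1)(604+1)/(95+1) − 1 = 1545·605/96 − 1
= 934725/96 − 1 ≈ 9736.7 − 1 ≈ 9735.7 → 9736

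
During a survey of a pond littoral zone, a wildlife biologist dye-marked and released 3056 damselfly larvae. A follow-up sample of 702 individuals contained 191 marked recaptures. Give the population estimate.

N = 11,232

The marked fraction in the recapture sample should equal the marked fraction in the population: 191/702 = 3056/N.
N = (3056 × 702) / 191 = 2145312 / 191 = 11232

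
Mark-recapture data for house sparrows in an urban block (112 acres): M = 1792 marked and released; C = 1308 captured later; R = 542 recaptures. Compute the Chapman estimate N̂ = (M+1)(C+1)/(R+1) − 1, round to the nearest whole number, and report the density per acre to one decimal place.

density ≈ 38.6 house sparrows per acre

N̂ = 1793·1309/543 − 1 = 2347037/543 − 1 ≈ 4321.4 → 4321
Density = N̂ / area = 4321 / 112 ≈ 38.58 → 38.6 per acre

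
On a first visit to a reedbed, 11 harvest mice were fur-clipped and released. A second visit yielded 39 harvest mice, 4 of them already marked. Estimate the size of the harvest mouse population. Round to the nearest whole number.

N ≈ 107

N = (11 × 39) / 4 = 429 / 4 ≈ 107.2 → 107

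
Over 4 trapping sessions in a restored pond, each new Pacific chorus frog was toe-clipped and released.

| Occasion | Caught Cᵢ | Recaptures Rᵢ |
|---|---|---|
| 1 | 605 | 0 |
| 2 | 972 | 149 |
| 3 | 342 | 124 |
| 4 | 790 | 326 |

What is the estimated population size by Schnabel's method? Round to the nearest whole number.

Marked at large before each occasion: Mᵢ = Σⱼ<ᵢ (Cⱼ − Rⱼ) → M1=0, M2=605, M3=1428, M4=1646
Σ MᵢCᵢ = 0·605 + 605·972 + 1428·342 + 1646·790 = 0 + 588060 + 488376 + 1300340 = 2376776
Σ Rᵢ = 0 + 149 + 124 + 326 = 599
N̂ = 2376776 / 599 ≈ 3967.9 → 3968

N ≈ 3968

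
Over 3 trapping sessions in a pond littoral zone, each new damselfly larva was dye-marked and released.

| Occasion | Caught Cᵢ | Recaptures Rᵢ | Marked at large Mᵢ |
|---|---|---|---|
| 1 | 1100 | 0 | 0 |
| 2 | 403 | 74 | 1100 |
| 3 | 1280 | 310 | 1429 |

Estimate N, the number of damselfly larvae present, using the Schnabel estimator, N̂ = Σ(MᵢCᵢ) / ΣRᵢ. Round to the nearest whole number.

Σ MᵢCᵢ = 0·1100 + 1100·403 + 1429·1280 = 0 + 443300 + 1829120 = 2272420
Σ Rᵢ = 0 + 74 + 310 = 384
N̂ = 2272420 / 384 ≈ 5917.8 → 5918

N ≈ 5918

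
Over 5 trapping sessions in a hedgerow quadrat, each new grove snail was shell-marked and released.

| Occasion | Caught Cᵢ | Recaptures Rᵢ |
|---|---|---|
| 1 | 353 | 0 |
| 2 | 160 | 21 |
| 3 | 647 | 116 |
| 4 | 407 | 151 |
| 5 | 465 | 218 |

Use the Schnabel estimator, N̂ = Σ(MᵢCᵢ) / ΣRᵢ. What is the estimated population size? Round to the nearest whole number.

Marked at large before each occasion: Mᵢ = Σⱼ<ᵢ (Cⱼ − Rⱼ) → M1=0, M2=353, M3=492, M4=1023, M5=1279
Σ MᵢCᵢ = 0·353 + 353·160 + 492·647 + 1023·407 + 1279·465 = 0 + 56480 + 318324 + 416361 + 594735 = 1385900
Σ Rᵢ = 0 + 21 + 116 + 151 + 218 = 506
N̂ = 1385900 / 506 ≈ 2738.9 → 2739

N ≈ 2739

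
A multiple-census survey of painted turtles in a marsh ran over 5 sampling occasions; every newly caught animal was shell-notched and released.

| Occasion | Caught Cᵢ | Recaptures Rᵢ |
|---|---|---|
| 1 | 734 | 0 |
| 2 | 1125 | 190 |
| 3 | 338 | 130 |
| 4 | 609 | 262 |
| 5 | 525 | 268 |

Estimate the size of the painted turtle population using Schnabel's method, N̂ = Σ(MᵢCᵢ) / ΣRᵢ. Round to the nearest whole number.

N ≈ 4354

Marked at large before each occasion: Mᵢ = Σⱼ<ᵢ (Cⱼ − Rⱼ) → M1=0, M2=734, M3=1669, M4=1877, M5=2224
Σ MᵢCᵢ = 0·734 + 734·1125 + 1669·338 + 1877·609 + 2224·525 = 0 + 825750 + 564122 + 1143093 + 1167600 = 3700565
Σ Rᵢ = 0 + 190 + 130 + 262 + 268 = 850
N̂ = 3700565 / 850 ≈ 4353.6 → 4354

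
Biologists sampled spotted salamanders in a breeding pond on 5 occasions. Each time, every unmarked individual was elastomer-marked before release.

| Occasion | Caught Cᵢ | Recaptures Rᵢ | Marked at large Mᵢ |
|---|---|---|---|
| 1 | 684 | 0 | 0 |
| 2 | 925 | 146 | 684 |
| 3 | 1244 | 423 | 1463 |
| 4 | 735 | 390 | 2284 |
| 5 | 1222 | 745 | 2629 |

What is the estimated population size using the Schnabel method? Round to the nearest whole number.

N ≈ 4310

Σ MᵢCᵢ = 0·684 + 684·925 + 1463·1244 + 2284·735 + 2629·1222 = 0 + 632700 + 1819972 + 1678740 + 3212638 = 7344050
Σ Rᵢ = 0 + 146 + 423 + 390 + 745 = 1704
N̂ = 7344050 / 1704 ≈ 4309.9 → 4310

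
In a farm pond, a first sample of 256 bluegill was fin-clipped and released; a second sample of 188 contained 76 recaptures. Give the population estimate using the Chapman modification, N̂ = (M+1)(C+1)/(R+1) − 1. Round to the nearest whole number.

N ≈ 630

N̂ = (256+1)(188+1)/(76+1) − 1 = 257·189/77 − 1
= 48573/77 − 1 ≈ 630.8 − 1 ≈ 629.8 → 630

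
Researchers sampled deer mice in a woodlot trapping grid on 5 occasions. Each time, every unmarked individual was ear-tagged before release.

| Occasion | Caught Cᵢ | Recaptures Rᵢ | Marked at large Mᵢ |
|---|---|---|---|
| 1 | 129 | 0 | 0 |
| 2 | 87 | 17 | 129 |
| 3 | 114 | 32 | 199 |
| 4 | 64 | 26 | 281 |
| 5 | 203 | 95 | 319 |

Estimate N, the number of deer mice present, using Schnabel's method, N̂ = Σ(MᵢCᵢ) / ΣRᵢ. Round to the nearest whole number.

Σ MᵢCᵢ = 0·129 + 129·87 + 199·114 + 281·64 + 319·203 = 0 + 11223 + 22686 + 17984 + 64757 = 116650
Σ Rᵢ = 0 + 17 + 32 + 26 + 95 = 170
N̂ = 116650 / 170 ≈ 686.2 → 686

N ≈ 686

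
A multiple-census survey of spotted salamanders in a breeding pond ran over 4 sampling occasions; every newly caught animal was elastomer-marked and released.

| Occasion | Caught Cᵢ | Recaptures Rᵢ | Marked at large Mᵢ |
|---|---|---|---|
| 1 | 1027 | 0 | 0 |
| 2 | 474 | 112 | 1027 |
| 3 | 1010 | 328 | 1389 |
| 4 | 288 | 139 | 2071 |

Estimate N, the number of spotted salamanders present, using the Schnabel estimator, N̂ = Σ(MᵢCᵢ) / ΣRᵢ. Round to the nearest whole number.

Σ MᵢCᵢ = 0·1027 + 1027·474 + 1389·1010 + 2071·288 = 0 + 486798 + 1402890 + 596448 = 2486136
Σ Rᵢ = 0 + 112 + 328 + 139 = 579
N̂ = 2486136 / 579 ≈ 4293.8 → 4294

N ≈ 4294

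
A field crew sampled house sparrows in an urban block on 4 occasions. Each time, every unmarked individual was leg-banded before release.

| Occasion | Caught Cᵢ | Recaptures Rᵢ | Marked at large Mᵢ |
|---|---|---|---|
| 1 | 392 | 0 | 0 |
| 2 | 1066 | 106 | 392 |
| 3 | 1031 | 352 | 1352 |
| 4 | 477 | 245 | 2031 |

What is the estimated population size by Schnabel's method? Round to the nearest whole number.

N ≈ 3955

Σ MᵢCᵢ = 0·392 + 392·1066 + 1352·1031 + 2031·477 = 0 + 417872 + 1393912 + 968787 = 2780571
Σ Rᵢ = 0 + 106 + 352 + 245 = 703
N̂ = 2780571 / 703 ≈ 3955.3 → 3955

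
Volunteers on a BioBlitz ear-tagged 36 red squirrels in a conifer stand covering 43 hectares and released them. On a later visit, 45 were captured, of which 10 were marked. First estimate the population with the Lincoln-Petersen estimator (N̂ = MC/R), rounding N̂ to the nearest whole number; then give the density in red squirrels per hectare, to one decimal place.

density ≈ 3.8 red squirrels per hectare

N̂ = 36·45/10 = 1620/10 = 162
Density = N̂ / area = 162 / 43 ≈ 3.77 → 3.8 per hectare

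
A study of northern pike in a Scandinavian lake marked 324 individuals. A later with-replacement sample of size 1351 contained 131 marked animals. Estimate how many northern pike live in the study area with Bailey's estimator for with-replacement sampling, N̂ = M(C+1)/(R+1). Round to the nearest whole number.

N ≈ 3319

N̂ = 324·(1351+1)/(131+1) = 324·1352/132 = 438048/132 ≈ 3318.5 → 3319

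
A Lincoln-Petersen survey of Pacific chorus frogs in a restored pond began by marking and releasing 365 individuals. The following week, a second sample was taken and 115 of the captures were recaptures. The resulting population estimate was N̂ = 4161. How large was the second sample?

From N = M·C/R: C = N·R / M = 4161·115 / 365 = 478515 / 365 = 1311.

C = 1311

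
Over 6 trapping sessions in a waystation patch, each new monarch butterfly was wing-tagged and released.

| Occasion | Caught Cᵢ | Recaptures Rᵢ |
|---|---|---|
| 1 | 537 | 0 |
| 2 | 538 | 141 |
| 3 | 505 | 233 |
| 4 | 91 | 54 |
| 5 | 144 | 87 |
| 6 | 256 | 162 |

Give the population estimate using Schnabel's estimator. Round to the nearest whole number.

Marked at large before each occasion: Mᵢ = Σⱼ<ᵢ (Cⱼ − Rⱼ) → M1=0, M2=537, M3=934, M4=1206, M5=1243, M6=1300
Σ MᵢCᵢ = 0·537 + 537·538 + 934·505 + 1206·91 + 1243·144 + 1300·256 = 0 + 288906 + 471670 + 109746 + 178992 + 332800 = 1382114
Σ Rᵢ = 0 + 141 + 233 + 54 + 87 + 162 = 677
N̂ = 1382114 / 677 ≈ 2041.5 → 2042

N ≈ 2042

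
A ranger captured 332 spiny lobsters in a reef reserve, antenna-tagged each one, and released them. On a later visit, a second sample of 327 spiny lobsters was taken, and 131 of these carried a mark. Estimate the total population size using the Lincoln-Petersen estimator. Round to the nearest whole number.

N ≈ 829

The marked fraction in the recapture sample should equal the marked fraction in the population: 131/327 = 332/N.
N = (332 × 327) / 131 = 108564 / 131 ≈ 828.7 → 829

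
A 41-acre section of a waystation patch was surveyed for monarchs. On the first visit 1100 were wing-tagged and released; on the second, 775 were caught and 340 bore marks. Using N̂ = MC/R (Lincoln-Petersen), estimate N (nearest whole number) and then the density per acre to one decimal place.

N̂ = 1100·775/340 = 852500/340 ≈ 2507.4 → 2507
Density = N̂ / area = 2507 / 41 ≈ 61.146 → 61.1 per acre

density ≈ 61.1 monarchs per acre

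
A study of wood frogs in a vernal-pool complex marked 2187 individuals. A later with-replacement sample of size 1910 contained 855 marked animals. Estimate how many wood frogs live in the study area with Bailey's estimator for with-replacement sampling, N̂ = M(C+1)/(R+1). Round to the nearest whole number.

N̂ = 2187·(1910+1)/(855+1) = 2187·1911/856 = 4179357/856 ≈ 4882.4 → 4882

N ≈ 4882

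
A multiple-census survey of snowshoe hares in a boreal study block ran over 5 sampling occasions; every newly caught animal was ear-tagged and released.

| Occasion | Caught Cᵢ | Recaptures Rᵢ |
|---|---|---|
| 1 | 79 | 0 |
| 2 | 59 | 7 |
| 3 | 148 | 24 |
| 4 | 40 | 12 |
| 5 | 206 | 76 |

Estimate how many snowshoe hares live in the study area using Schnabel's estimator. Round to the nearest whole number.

N ≈ 778

Marked at large before each occasion: Mᵢ = Σⱼ<ᵢ (Cⱼ − Rⱼ) → M1=0, M2=79, M3=131, M4=255, M5=283
Σ MᵢCᵢ = 0·79 + 79·59 + 131·148 + 255·40 + 283·206 = 0 + 4661 + 19388 + 10200 + 58298 = 92547
Σ Rᵢ = 0 + 7 + 24 + 12 + 76 = 119
N̂ = 92547 / 119 ≈ 777.7 → 778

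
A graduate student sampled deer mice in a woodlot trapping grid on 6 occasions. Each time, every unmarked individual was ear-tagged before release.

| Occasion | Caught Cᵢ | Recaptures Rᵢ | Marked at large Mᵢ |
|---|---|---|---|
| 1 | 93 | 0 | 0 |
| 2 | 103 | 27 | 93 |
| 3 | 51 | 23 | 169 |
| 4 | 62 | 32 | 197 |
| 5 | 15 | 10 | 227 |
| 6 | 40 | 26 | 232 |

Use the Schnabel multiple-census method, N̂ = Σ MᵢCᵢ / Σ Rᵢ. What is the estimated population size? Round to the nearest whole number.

Σ MᵢCᵢ = 0·93 + 93·103 + 169·51 + 197·62 + 227·15 + 232·40 = 0 + 9579 + 8619 + 12214 + 3405 + 9280 = 43097
Σ Rᵢ = 0 + 27 + 23 + 32 + 10 + 26 = 118
N̂ = 43097 / 118 ≈ 365.2 → 365

N ≈ 365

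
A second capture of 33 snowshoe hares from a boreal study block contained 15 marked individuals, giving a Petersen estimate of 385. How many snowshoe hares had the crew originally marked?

M = 175

From N = M·C/R: M = N·R / C = 385·15 / 33 = 5775 / 33 = 175.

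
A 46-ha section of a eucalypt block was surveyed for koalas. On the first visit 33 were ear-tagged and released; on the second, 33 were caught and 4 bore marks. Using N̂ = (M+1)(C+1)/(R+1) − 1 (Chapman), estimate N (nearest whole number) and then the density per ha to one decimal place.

N̂ = 34·34/5 − 1 = 1156/5 − 1 ≈ 230.2 → 230
Density = N̂ / area = 230 / 46 = 5.0 per ha

density ≈ 5.0 koalas per ha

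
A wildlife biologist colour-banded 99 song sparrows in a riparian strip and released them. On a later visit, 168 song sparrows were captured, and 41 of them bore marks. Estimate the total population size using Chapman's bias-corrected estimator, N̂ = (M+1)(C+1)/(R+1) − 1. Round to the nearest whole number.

N̂ = (99+1)(168+1)/(41+1) − 1 = 100·169/42 − 1
= 16900/42 − 1 ≈ 402.4 − 1 ≈ 401.4 → 401

N ≈ 401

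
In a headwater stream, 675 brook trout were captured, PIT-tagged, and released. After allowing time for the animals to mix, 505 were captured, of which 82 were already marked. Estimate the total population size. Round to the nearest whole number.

N ≈ 4157

Lincoln-Petersen assumes M/N = R/C, so N = M·C / R.
N = (675 × 505) / 82 = 340875 / 82 ≈ 4157.0 → 4157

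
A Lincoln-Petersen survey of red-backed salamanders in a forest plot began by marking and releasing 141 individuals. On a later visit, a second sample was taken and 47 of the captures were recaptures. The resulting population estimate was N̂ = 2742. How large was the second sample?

C = 914

From N = M·C/R: C = N·R / M = 2742·47 / 141 = 128874 / 141 = 914.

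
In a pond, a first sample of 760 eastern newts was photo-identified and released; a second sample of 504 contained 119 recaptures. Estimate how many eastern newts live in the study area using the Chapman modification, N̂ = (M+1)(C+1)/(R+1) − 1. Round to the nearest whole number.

N ≈ 3202

N̂ = (760+1)(504+1)/(119+1) − 1 = 761·505/120 − 1
= 384305/120 − 1 ≈ 3202.5 − 1 ≈ 3201.5 → 3202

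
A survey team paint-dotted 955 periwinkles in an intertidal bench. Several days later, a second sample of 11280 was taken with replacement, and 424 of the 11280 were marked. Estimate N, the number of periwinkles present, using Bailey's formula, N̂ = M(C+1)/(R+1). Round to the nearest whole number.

N̂ = 955·(11280+1)/(424+1) = 955·11281/425 = 10773355/425 ≈ 25349.1 → 25349

N ≈ 25,349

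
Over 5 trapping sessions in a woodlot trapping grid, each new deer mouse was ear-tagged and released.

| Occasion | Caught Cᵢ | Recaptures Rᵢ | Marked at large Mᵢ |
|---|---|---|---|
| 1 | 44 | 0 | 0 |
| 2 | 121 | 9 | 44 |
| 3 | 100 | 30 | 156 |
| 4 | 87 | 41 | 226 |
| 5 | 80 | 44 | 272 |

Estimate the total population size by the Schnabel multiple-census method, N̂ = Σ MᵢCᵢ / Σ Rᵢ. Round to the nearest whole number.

Σ MᵢCᵢ = 0·44 + 44·121 + 156·100 + 226·87 + 272·80 = 0 + 5324 + 15600 + 19662 + 21760 = 62346
Σ Rᵢ = 0 + 9 + 30 + 41 + 44 = 124
N̂ = 62346 / 124 ≈ 502.8 → 503

N ≈ 503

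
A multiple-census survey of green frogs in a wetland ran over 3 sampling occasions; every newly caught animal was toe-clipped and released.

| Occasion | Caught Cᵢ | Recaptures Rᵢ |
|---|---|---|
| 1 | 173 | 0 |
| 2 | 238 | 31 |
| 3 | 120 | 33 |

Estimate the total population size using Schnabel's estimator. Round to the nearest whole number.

N ≈ 1356

Marked at large before each occasion: Mᵢ = Σⱼ<ᵢ (Cⱼ − Rⱼ) → M1=0, M2=173, M3=380
Σ MᵢCᵢ = 0·173 + 173·238 + 380·120 = 0 + 41174 + 45600 = 86774
Σ Rᵢ = 0 + 31 + 33 = 64
N̂ = 86774 / 64 ≈ 1355.8 → 1356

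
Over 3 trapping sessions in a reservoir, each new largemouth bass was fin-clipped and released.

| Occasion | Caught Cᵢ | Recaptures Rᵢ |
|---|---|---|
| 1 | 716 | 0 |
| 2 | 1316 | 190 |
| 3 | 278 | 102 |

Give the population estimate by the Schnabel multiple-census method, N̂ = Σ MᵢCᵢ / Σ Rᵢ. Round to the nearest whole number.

Marked at large before each occasion: Mᵢ = Σⱼ<ᵢ (Cⱼ − Rⱼ) → M1=0, M2=716, M3=1842
Σ MᵢCᵢ = 0·716 + 716·1316 + 1842·278 = 0 + 942256 + 512076 = 1454332
Σ Rᵢ = 0 + 190 + 102 = 292
N̂ = 1454332 / 292 ≈ 4980.6 → 4981

N ≈ 4981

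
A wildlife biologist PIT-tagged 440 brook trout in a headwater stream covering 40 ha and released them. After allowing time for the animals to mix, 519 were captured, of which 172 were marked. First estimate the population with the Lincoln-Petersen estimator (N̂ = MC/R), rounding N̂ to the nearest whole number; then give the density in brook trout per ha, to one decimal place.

density ≈ 33.2 brook trout per ha

N̂ = 440·519/172 = 228360/172 ≈ 1327.7 → 1328
Density = N̂ / area = 1328 / 40 ≈ 33.20 → 33.2 per ha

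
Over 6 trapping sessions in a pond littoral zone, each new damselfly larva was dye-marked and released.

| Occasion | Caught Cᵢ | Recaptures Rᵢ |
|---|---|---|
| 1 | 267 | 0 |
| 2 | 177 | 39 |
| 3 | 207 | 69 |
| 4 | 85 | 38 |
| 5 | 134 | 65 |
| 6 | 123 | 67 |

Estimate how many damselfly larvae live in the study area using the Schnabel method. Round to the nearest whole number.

Marked at large before each occasion: Mᵢ = Σⱼ<ᵢ (Cⱼ − Rⱼ) → M1=0, M2=267, M3=405, M4=543, M5=590, M6=659
Σ MᵢCᵢ = 0·267 + 267·177 + 405·207 + 543·85 + 590·134 + 659·123 = 0 + 47259 + 83835 + 46155 + 79060 + 81057 = 337366
Σ Rᵢ = 0 + 39 + 69 + 38 + 65 + 67 = 278
N̂ = 337366 / 278 ≈ 1213.5 → 1214

N ≈ 1214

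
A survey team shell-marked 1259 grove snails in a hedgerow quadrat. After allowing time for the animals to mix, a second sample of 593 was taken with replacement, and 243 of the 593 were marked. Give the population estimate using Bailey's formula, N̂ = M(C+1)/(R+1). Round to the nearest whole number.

N ≈ 3065

N̂ = 1259·(593+1)/(243+1) = 1259·594/244 = 747846/244 ≈ 3064.9 → 3065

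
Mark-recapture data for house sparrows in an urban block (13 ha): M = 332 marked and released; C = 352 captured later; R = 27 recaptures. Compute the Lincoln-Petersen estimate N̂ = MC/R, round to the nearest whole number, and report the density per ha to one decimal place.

density ≈ 332.9 house sparrows per ha

N̂ = 332·352/27 = 116864/27 ≈ 4328.3 → 4328
Density = N̂ / area = 4328 / 13 ≈ 332.92 → 332.9 per ha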